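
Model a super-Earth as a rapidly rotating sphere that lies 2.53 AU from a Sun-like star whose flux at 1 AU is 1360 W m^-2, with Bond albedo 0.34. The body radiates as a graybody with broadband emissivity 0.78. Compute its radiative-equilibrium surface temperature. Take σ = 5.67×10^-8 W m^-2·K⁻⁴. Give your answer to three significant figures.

168 K

Irradiance scales as 1/d², so S = 1360 W m^-2 × (1/2.53)² = 212.5 W m^-2.
Absorbed flux (global mean): S(1−α)/4 = 212.5·0.66/4 = 35.06 W m^-2.
Equating to εσT⁴ with ε = 0.78: T = (35.06/0.78σ)^(1/4) = 167.8 K.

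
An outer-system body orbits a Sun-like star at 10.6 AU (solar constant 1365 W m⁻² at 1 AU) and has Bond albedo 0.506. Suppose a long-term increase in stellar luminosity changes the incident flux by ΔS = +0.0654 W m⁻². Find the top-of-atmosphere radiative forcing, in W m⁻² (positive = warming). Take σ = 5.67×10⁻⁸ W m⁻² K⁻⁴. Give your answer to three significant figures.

0.00808 W m⁻²

Irradiance scales as 1/d², so S = 1365 W m⁻² × (1/10.6)² = 12.15 W m⁻².
TOA radiative forcing: ΔF = (1−α)ΔS/4 = 0.494·(+0.0654)/4 = 0.008077 W m⁻².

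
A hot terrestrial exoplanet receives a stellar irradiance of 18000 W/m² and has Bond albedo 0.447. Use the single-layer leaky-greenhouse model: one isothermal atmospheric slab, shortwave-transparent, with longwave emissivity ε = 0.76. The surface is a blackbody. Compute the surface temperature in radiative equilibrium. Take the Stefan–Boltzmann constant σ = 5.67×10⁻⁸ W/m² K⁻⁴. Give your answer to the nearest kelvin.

Effective emission temperature (TOA balance): σT_e⁴ = S(1−α)/4 = 2488 W/m² → T_e = 457.7 K.
The surface balance (absorbed SW + ε·downward IR = σT_s⁴) with T_a⁴ = T_s⁴/2 reduces to T_s = T_e·[2/(2−ε)]^¼ = 515.8 K.

516 kelvin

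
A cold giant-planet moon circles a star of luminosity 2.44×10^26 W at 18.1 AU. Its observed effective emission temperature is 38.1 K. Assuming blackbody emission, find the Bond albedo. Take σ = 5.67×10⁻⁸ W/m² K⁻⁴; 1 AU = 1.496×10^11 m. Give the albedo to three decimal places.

Orbital distance: d = 18.1 AU = 2.708×10^12 m.
Spreading L over a sphere of radius d: S = 2.44×10^26/(4π·2.71×10^12²) = 2.648 W/m².
Energy balance: S(1−α)/4 = σT⁴, so 1−α = 4σT⁴/S.
σT⁴ = 0.1195 W/m², so 4σT⁴ = 0.4779 W/m².
1−α = 0.4779/2.648 = 0.1805, so α = 0.8195.

0.820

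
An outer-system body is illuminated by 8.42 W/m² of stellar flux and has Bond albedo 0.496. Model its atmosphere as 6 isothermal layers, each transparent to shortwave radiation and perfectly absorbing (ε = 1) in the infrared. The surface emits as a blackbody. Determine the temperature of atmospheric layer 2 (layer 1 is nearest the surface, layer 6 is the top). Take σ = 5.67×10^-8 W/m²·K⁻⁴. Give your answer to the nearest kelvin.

OLR = S(1−α)/4 = 1.061 W/m²; the top layer radiates at T_e = 65.77 K.
The net upward flux σT_e⁴ is constant between every pair of levels, so T_k⁴ = (N+1−k)T_e⁴.
T_2 = (5)^(1/4)·65.77 = 98.35 K.

98 kelvin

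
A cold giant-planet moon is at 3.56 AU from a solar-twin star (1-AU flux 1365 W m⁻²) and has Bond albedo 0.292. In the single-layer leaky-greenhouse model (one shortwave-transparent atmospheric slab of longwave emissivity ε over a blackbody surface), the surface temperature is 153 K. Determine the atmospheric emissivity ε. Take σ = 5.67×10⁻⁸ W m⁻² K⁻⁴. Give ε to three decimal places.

0.773

By the inverse-square law, S = 1365/3.56² = 107.7 W m⁻².
Effective temperature: T_e = [S(1−α)/(4σ)]^(1/4) = 135.4 K.
T_s⁴ = T_e⁴·2/(2−ε) → ε = 2 − 2(T_e/T_s)⁴ = 2 − 2·(135.4/153)⁴ = 0.7729.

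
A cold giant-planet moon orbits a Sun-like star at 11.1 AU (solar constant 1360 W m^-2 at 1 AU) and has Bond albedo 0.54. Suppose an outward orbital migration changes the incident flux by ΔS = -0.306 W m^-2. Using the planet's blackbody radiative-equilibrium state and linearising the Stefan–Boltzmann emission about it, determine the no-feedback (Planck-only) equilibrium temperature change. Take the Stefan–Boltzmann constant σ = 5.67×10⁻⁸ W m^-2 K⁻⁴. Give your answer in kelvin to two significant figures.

-0.48 K

By the inverse-square law, S = 1360/11.1² = 11.04 W m^-2.
Unperturbed T_e = [11.04·(1−0.54)/(4σ)]^¼ = 68.79 K.
ΔF = Δ[S(1−α)]/4 = (1−0.54)·-0.306/4 = -0.03519 W m^-2.
The Planck feedback parameter is 4σT_e³ = 0.07382 W m^-2/K.
Hence the no-feedback warming is ΔF/(4σT_e³) = -0.477 K.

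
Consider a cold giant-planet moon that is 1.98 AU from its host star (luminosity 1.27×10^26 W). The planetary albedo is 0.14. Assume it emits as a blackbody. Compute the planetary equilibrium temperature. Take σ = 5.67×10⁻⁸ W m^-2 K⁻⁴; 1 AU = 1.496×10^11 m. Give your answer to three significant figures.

145 K

Orbital distance: d = 1.98 AU = 2.962×10^11 m.
Spreading L over a sphere of radius d: S = 1.27×10^26/(4π·2.96×10^11²) = 115.2 W m^-2.
Averaging over the sphere, the absorbed flux is S(1−α)/4 = 24.77 W m^-2.
In equilibrium σT⁴ equals this, so T = 144.6 K.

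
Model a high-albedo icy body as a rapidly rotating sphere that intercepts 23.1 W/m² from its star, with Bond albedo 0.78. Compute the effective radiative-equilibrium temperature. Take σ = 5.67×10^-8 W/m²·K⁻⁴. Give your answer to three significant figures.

68.8 kelvin

Absorbed flux (global mean): S(1−α)/4 = 23.10·0.22/4 = 1.270 W/m².
Balancing against σT⁴: T = (1.270/5.67×10⁻⁸)^(1/4) = 68.80 K.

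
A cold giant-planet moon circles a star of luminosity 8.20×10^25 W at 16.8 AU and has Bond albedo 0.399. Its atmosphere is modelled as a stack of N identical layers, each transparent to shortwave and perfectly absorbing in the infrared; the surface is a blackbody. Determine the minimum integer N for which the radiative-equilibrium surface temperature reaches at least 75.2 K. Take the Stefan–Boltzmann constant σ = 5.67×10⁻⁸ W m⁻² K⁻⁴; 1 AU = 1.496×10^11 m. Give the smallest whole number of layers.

11

d = 16.8 × 1.496×10^11 m = 2.513×10^12 m.
Flux at the orbit: S = L/(4πd²) = 8.20×10^25/(4π·(2.51×10^12)²) = 1.033 W m⁻².
Top-of-atmosphere balance: σT_e⁴ = S(1−α)/4 = 0.1552 W m⁻² → T_e = 40.68 K.
T_s = (N+1)^(1/4)·T_e ≥ 75.2 K requires N+1 ≥ (T_s/T_e)⁴ = (75.2/40.68)⁴ = 11.682.
So N ≥ 10.682; the smallest integer is N = 11.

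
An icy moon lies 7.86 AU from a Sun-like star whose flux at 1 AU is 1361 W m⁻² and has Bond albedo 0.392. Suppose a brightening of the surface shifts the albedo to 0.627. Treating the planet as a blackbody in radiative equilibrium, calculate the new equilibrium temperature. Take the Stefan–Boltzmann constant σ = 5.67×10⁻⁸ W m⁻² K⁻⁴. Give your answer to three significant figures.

Irradiance scales as 1/d², so S = 1361 W m⁻² × (1/7.86)² = 22.03 W m⁻².
With the new albedo, S(1−α₂)/4 = 2.054 W m⁻², so T₂ = 77.58 K.

77.6 K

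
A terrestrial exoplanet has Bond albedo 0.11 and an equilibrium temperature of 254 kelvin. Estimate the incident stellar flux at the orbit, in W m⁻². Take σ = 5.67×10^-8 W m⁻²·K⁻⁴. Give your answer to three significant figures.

1060 W m⁻²

From S(1−α)/4 = σT⁴: S = 4σT⁴/(1−α).
The emitted flux is σT⁴ = 236.0 W m⁻².
S = 4·236.0/0.89 = 1061 W m⁻².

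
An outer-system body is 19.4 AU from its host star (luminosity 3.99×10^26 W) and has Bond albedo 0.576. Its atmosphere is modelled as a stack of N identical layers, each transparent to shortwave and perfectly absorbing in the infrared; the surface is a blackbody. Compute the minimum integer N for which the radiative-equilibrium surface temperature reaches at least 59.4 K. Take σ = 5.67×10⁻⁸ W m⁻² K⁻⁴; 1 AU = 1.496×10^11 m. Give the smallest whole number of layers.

d = 19.4 × 1.496×10^11 m = 2.902×10^12 m.
Flux at the orbit: S = L/(4πd²) = 3.99×10^26/(4π·(2.90×10^12)²) = 3.770 W m⁻².
OLR = S(1−α)/4 = 0.3996 W m⁻²; the top layer radiates at T_e = 51.52 K.
T_s = (N+1)^(1/4)·T_e ≥ 59.4 K requires N+1 ≥ (T_s/T_e)⁴ = (59.4/51.52)⁴ = 1.767.
Rounding up, N = 1.

1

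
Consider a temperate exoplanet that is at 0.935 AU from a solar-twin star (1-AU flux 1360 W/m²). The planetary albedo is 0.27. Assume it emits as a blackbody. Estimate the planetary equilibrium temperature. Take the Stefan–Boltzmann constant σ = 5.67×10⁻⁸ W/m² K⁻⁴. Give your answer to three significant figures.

Irradiance scales as 1/d², so S = 1360 W/m² × (1/0.935)² = 1556 W/m².
Absorbed flux (global mean): S(1−α)/4 = 1556·0.73/4 = 283.9 W/m².
Set σT⁴ = 283.9 → T = (283.9/σ)^(1/4) = 266.0 K.

266 K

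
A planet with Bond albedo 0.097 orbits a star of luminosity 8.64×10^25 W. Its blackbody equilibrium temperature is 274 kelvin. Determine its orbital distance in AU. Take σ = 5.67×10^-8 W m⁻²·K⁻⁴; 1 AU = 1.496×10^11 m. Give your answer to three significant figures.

Energy balance gives S = 4σT⁴/(1−α) = 1416 W m⁻².
From L = 4πd²S, d = √(8.64×10^25/(4π·1416)) = 6.969×10^10 m = 0.4658 AU.

0.466 AU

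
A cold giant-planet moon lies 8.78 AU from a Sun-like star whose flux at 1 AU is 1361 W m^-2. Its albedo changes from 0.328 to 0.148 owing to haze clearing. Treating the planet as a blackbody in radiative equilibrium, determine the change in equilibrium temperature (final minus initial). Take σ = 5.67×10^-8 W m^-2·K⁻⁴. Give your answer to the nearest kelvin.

5 K

By the inverse-square law, S = 1361/8.78² = 17.66 W m^-2.
Before: T₁ = [17.66·0.672/(4σ)]^(1/4) = 85.05 K.
With α = 0.148, T₂ = 90.24 K.
Change: 90.24 − 85.05 = 5.199 K.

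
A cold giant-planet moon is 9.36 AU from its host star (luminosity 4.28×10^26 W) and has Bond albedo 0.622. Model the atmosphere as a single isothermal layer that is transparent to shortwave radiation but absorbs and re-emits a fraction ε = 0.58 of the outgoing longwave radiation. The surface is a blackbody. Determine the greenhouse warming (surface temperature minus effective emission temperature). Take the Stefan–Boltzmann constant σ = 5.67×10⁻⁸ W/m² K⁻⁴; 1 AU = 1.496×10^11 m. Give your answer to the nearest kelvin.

7 kelvin

d = 9.36 × 1.496×10^11 m = 1.400×10^12 m.
Spreading L over a sphere of radius d: S = 4.28×10^26/(4π·1.40×10^12²) = 17.37 W/m².
At the top of the atmosphere, σT_e⁴ = S(1−α)/4 = 1.642 W/m², giving T_e = 73.35 K.
The surface balance (absorbed SW + ε·downward IR = σT_s⁴) with T_a⁴ = T_s⁴/2 reduces to T_s = T_e·[2/(2−ε)]^¼ = 79.91 K.
The atmosphere warms the surface by 6.557 K.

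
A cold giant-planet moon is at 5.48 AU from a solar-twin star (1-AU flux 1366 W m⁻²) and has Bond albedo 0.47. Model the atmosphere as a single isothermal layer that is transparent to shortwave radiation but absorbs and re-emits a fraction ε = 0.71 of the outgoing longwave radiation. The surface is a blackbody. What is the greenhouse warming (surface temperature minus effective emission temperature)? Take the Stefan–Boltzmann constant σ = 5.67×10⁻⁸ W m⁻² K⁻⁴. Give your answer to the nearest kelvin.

12 K

Flux at the orbit: S = 1366/(5.48)² = 45.49 W m⁻².
At the top of the atmosphere, σT_e⁴ = S(1−α)/4 = 6.027 W m⁻², giving T_e = 101.5 K.
The surface balance (absorbed SW + ε·downward IR = σT_s⁴) with T_a⁴ = T_s⁴/2 reduces to T_s = T_e·[2/(2−ε)]^¼ = 113.3 K.
Greenhouse warming: T_s − T_e = 11.76 K.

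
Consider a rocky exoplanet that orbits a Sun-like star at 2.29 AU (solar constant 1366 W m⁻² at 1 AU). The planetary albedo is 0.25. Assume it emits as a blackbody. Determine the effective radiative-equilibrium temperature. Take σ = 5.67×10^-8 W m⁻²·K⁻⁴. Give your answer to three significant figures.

Irradiance scales as 1/d², so S = 1366 W m⁻² × (1/2.29)² = 260.5 W m⁻².
Averaging over the sphere, the absorbed flux is S(1−α)/4 = 48.84 W m⁻².
In equilibrium σT⁴ equals this, so T = 171.3 K.

171 kelvin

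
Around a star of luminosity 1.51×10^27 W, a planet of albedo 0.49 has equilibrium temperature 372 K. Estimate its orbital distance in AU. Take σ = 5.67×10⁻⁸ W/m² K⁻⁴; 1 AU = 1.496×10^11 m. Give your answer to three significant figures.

0.794 AU

Energy balance gives S = 4σT⁴/(1−α) = 8516 W/m².
Then d = [L/(4πS)]^(1/2) = 1.188×10^11 m, i.e. 0.7940 AU.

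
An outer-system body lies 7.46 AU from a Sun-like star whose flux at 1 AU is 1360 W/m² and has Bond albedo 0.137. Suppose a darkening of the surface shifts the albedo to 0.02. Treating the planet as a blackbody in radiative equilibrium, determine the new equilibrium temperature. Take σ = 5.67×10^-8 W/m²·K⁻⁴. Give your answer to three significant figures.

101 kelvin

Irradiance scales as 1/d², so S = 1360 W/m² × (1/7.46)² = 24.44 W/m².
With the new albedo, S(1−α₂)/4 = 5.987 W/m², so T₂ = 101.4 K.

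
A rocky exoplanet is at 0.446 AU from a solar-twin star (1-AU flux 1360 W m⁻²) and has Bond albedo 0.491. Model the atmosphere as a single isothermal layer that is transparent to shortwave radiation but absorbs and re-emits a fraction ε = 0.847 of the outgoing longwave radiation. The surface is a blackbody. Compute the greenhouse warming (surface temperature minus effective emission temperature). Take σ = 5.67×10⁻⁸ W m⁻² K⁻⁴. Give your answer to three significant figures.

52.0 K

By the inverse-square law, S = 1360/0.446² = 6837 W m⁻².
The planet radiates to space at T_e = [S(1−α)/(4σ)]^(1/4) = 352.0 K.
The surface balance (absorbed SW + ε·downward IR = σT_s⁴) with T_a⁴ = T_s⁴/2 reduces to T_s = T_e·[2/(2−ε)]^¼ = 403.9 K.
Greenhouse warming: T_s − T_e = 51.96 K.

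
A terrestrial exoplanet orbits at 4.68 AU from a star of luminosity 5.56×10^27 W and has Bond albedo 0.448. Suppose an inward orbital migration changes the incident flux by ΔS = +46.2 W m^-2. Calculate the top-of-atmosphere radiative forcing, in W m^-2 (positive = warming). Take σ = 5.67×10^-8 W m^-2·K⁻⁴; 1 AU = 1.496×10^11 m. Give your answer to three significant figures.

6.38 W m^-2

Orbital distance: d = 4.68 AU = 7.001×10^11 m.
S = L/(4πd²) = 902.6 W m^-2.
Only a fraction (1−α) is absorbed and it's spread over 4πR², so ΔF = (1−α)ΔS/4 = 6.376 W m^-2.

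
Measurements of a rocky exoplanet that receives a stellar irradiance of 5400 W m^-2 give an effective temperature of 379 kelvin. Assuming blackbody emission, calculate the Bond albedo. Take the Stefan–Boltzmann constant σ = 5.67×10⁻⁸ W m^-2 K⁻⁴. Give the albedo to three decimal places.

0.133

Energy balance: S(1−α)/4 = σT⁴, so 1−α = 4σT⁴/S.
4σT⁴ = 4·5.67×10⁻⁸·(379)⁴ = 4680 W m^-2.
1−α = 4680/5400 = 0.8666, so α = 0.1334.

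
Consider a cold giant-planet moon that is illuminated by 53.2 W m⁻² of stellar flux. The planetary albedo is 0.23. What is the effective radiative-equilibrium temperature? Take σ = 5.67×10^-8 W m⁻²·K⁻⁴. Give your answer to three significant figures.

116 kelvin

Absorbed flux (global mean): S(1−α)/4 = 53.20·0.77/4 = 10.24 W m⁻².
In equilibrium σT⁴ equals this, so T = 115.9 K.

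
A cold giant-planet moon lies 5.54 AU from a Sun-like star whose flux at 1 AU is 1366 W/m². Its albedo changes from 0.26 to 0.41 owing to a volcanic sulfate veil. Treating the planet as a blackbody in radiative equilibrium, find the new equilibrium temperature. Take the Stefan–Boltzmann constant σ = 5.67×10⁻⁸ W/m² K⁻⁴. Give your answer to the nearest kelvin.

104 K

Flux at the orbit: S = 1366/(5.54)² = 44.51 W/m².
New equilibrium: T₂ = [(1−0.41)·44.51/(4σ)]^(1/4) = 103.7 K.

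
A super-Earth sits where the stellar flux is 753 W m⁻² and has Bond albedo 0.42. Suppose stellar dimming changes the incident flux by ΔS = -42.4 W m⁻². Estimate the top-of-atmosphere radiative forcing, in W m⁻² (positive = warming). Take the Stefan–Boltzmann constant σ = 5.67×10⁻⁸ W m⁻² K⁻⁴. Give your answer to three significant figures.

-6.15 W m⁻²

Only a fraction (1−α) is absorbed and it's spread over 4πR², so ΔF = (1−α)ΔS/4 = -6.148 W m⁻².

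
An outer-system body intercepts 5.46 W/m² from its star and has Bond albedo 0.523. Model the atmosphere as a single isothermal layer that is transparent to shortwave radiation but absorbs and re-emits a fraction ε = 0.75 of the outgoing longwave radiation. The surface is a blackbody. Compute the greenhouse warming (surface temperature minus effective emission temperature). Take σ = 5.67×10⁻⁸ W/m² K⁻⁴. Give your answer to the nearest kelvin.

7 K

Effective emission temperature (TOA balance): σT_e⁴ = S(1−α)/4 = 0.6511 W/m² → T_e = 58.21 K.
For a single slab of emissivity ε, T_s⁴ = 2T_e⁴/(2−ε); thus T_s = 58.21·(1.6)^(1/4) = 65.47 K.
T_s − T_e = 65.47 − 58.21 = 7.258 K.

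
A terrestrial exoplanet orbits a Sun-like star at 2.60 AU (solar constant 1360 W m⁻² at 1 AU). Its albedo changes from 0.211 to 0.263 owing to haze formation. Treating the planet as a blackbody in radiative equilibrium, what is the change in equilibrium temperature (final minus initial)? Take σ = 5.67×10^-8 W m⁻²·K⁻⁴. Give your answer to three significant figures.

Flux at the orbit: S = 1360/(2.60)² = 201.2 W m⁻².
Before: T₁ = [201.2·0.789/(4σ)]^(1/4) = 162.7 K.
Final:   T₂ = [S(1−0.263)/(4σ)]^(1/4) = 159.9 K.
Change: 159.9 − 162.7 = -2.749 K.

-2.75 kelvin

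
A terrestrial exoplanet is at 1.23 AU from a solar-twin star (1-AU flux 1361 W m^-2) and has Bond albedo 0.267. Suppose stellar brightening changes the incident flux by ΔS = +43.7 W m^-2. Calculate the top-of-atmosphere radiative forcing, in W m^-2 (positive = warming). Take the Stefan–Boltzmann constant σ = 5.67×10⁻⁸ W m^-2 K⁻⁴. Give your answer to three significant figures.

8.01 W m^-2

Flux at the orbit: S = 1361/(1.23)² = 899.6 W m^-2.
TOA radiative forcing: ΔF = (1−α)ΔS/4 = 0.733·(+43.7)/4 = 8.008 W m^-2.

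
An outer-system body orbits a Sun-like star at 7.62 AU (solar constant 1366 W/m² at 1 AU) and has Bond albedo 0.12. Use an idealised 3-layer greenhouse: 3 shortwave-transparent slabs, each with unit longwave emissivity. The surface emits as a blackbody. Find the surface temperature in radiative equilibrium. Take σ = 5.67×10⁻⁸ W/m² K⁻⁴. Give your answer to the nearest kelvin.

138 K

Flux at the orbit: S = 1366/(7.62)² = 23.53 W/m².
OLR = S(1−α)/4 = 5.176 W/m²; the top layer radiates at T_e = 97.75 K.
For an N-layer opaque stack, T_s⁴ = (N+1)T_e⁴, hence T_s = (4)^(1/4)×97.75 K = 138.2 K.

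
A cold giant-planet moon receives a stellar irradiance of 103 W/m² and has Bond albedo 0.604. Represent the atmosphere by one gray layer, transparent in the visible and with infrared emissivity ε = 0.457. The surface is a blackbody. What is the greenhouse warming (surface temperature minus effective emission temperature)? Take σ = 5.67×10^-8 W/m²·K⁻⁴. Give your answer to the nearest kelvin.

8 K

At the top of the atmosphere, σT_e⁴ = S(1−α)/4 = 10.20 W/m², giving T_e = 115.8 K.
The surface balance (absorbed SW + ε·downward IR = σT_s⁴) with T_a⁴ = T_s⁴/2 reduces to T_s = T_e·[2/(2−ε)]^¼ = 123.6 K.
Greenhouse warming: T_s − T_e = 7.759 K.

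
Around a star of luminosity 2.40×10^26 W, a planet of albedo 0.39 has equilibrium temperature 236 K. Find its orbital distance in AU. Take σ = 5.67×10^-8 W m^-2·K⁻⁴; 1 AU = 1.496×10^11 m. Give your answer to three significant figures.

Required flux: S = 4σT⁴/(1−α) = 1153 W m^-2.
S = L/(4πd²) → d = √(L/4πS) = √(2.40×10^26/(4π·1153)) = 1.287×10^11 m = 0.8602 AU.

0.860 AU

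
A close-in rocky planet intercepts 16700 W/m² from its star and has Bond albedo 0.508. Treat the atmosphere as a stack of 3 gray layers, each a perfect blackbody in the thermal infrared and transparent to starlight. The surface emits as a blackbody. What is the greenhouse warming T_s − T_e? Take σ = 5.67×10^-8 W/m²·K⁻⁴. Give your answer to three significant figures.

OLR = S(1−α)/4 = 2054 W/m²; the top layer radiates at T_e = 436.3 K.
T_s = (N+1)^(1/4)·T_e = 617.0 K.
So the greenhouse effect raises the surface by 617.0 − 436.3 = 180.7 K.

181 K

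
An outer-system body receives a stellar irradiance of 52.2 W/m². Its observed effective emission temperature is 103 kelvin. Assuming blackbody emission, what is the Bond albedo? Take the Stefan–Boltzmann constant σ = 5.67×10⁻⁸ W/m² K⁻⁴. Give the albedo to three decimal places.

0.511

From σT⁴ = S(1−α)/4 we invert for α: 1−α = 4σT⁴/S.
σT⁴ = 6.382 W/m², so 4σT⁴ = 25.53 W/m².
1−α = 25.53/52.20 = 0.4890, so α = 0.5110.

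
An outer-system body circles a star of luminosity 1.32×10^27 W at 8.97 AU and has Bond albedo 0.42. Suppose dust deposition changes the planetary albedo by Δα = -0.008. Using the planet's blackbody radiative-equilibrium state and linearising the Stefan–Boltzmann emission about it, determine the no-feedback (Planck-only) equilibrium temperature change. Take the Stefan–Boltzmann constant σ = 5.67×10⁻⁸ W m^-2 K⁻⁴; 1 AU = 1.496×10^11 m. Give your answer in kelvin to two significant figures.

0.38 K

d = 8.97 × 1.496×10^11 m = 1.342×10^12 m.
S = L/(4πd²) = 58.33 W m^-2.
The baseline emission temperature is T_e = 110.5 K.
TOA radiative forcing: ΔF = −S·Δα/4 = −58.33·(-0.008)/4 = 0.1167 W m^-2.
Planck response: λ_P = 4σT_e³ = 4·5.67×10⁻⁸·(110.5)³ = 0.3061 W m^-2/K.
Hence the no-feedback warming is ΔF/(4σT_e³) = 0.381 K.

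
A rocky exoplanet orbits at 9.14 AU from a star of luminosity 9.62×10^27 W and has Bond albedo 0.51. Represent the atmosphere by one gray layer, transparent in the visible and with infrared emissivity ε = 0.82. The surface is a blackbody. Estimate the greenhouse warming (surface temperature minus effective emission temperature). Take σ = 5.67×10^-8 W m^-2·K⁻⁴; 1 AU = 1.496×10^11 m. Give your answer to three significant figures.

24.3 K

Orbital distance: d = 9.14 AU = 1.367×10^12 m.
Flux at the orbit: S = L/(4πd²) = 9.62×10^27/(4π·(1.37×10^12)²) = 409.5 W m^-2.
The planet radiates to space at T_e = [S(1−α)/(4σ)]^(1/4) = 172.5 K.
Surface balance with a leaky layer gives σT_s⁴ = σT_e⁴·2/(2−ε), so T_s = T_e·[2/(2−0.82)]^(1/4) = 196.8 K.
Greenhouse warming: T_s − T_e = 24.32 K.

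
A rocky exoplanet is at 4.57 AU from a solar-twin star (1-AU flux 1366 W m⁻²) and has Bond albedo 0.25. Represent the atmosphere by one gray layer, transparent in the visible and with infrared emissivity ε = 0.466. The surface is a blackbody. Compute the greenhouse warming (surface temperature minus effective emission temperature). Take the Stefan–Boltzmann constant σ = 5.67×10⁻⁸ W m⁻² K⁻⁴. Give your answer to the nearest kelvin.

8 kelvin

Irradiance scales as 1/d², so S = 1366 W m⁻² × (1/4.57)² = 65.41 W m⁻².
Effective emission temperature (TOA balance): σT_e⁴ = S(1−α)/4 = 12.26 W m⁻² → T_e = 121.3 K.
The surface balance (absorbed SW + ε·downward IR = σT_s⁴) with T_a⁴ = T_s⁴/2 reduces to T_s = T_e·[2/(2−ε)]^¼ = 129.6 K.
T_s − T_e = 129.6 − 121.3 = 8.315 K.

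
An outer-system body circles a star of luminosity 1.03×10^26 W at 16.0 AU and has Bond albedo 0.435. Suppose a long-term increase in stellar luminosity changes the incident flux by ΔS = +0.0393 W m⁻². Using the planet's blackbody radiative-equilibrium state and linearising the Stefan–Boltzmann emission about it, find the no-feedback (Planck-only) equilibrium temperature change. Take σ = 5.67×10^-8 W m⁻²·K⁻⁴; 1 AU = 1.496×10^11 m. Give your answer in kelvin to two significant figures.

0.30 kelvin

d = 16.0 × 1.496×10^11 m = 2.394×10^12 m.
Spreading L over a sphere of radius d: S = 1.03×10^26/(4π·2.39×10^12²) = 1.431 W m⁻².
The baseline emission temperature is T_e = 43.45 K.
ΔF = Δ[S(1−α)]/4 = (1−0.435)·+0.0393/4 = 0.005551 W m⁻².
The Planck feedback parameter is 4σT_e³ = 0.01860 W m⁻²/K.
Hence the no-feedback warming is ΔF/(4σT_e³) = 0.298 K.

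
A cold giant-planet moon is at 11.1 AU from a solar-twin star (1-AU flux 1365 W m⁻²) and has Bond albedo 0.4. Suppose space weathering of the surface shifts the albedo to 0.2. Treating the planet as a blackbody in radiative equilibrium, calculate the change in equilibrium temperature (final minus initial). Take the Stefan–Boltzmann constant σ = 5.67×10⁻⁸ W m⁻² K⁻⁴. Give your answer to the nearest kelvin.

5 K

Irradiance scales as 1/d², so S = 1365 W m⁻² × (1/11.1)² = 11.08 W m⁻².
Before: T₁ = [11.08·0.6/(4σ)]^(1/4) = 73.58 K.
With α = 0.2, T₂ = 79.06 K.
Change: 79.06 − 73.58 = 5.487 K.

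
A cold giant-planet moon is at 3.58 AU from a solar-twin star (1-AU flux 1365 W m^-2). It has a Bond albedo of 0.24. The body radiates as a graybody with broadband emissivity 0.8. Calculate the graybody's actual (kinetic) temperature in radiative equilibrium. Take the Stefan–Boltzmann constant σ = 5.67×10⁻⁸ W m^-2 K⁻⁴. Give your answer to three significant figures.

By the inverse-square law, S = 1365/3.58² = 106.5 W m^-2.
Absorbed flux (global mean): S(1−α)/4 = 106.5·0.76/4 = 20.24 W m^-2.
Equating to εσT⁴ with ε = 0.8: T = (20.24/0.8σ)^(1/4) = 145.3 K.

145 K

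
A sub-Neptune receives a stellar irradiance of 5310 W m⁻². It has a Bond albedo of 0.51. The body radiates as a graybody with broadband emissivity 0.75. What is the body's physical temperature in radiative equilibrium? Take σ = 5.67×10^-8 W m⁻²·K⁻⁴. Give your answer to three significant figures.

Averaging over the sphere, the absorbed flux is S(1−α)/4 = 650.5 W m⁻².
Equating to εσT⁴ with ε = 0.75: T = (650.5/0.75σ)^(1/4) = 351.7 K.

352 K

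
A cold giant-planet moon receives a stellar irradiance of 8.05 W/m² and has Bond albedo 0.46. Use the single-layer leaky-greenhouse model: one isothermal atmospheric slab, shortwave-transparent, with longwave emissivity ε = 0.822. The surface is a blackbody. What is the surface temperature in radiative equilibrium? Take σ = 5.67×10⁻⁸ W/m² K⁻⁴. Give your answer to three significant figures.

At the top of the atmosphere, σT_e⁴ = S(1−α)/4 = 1.087 W/m², giving T_e = 66.17 K.
The surface balance (absorbed SW + ε·downward IR = σT_s⁴) with T_a⁴ = T_s⁴/2 reduces to T_s = T_e·[2/(2−ε)]^¼ = 75.53 K.

75.5 kelvin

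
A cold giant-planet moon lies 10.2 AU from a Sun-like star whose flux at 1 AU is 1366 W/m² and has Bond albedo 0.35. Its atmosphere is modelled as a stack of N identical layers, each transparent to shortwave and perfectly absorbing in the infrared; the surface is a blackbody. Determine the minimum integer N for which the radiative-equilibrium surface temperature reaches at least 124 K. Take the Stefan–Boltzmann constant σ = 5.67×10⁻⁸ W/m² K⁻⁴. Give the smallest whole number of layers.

By the inverse-square law, S = 1366/10.2² = 13.13 W/m².
Top-of-atmosphere balance: σT_e⁴ = S(1−α)/4 = 2.134 W/m² → T_e = 78.32 K.
Need (N+1)T_e⁴ ≥ T_s⁴, i.e. N+1 ≥ (124/78.32)⁴ = 6.283.
Rounding up, N = 6.

6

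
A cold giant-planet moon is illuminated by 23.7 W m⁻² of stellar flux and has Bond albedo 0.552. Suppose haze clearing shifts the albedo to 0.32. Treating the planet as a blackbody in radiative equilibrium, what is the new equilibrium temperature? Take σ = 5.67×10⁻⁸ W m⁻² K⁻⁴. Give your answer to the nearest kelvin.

92 K

New equilibrium: T₂ = [(1−0.32)·23.70/(4σ)]^(1/4) = 91.81 K.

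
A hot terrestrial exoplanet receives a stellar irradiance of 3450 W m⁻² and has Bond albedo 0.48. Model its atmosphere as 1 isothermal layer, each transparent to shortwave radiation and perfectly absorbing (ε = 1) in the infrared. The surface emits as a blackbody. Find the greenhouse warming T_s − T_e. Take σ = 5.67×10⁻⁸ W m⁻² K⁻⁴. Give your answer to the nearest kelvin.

The effective emission temperature is T_e = [S(1−α)/(4σ)]^¼ = 298.2 K.
Surface: T_s = (2)^¼·T_e = 354.7 K.
Warming: T_s − T_e = 56.43 K.

56 kelvin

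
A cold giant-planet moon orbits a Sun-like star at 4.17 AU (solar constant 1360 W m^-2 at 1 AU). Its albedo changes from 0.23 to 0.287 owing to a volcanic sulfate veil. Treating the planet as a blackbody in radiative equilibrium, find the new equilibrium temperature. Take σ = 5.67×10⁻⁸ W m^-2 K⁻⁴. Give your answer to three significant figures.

Irradiance scales as 1/d², so S = 1360 W m^-2 × (1/4.17)² = 78.21 W m^-2.
With the new albedo, S(1−α₂)/4 = 13.94 W m^-2, so T₂ = 125.2 K.

125 K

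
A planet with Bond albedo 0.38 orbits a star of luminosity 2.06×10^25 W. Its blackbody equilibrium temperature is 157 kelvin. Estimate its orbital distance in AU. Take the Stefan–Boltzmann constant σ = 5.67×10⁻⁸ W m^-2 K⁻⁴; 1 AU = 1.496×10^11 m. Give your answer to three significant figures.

Required flux: S = 4σT⁴/(1−α) = 222.3 W m^-2.
S = L/(4πd²) → d = √(L/4πS) = √(2.06×10^25/(4π·222.3)) = 8.588×10^10 m = 0.5741 AU.

0.574 AU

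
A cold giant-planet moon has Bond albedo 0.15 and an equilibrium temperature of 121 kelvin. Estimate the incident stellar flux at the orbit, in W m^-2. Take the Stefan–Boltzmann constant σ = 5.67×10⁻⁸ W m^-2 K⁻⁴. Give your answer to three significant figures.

From S(1−α)/4 = σT⁴: S = 4σT⁴/(1−α).
σT⁴ = 5.67×10⁻⁸·(121)⁴ = 12.15 W m^-2.
So S = 4×12.15/(1−0.15) = 57.20 W m^-2.

57.2 W m^-2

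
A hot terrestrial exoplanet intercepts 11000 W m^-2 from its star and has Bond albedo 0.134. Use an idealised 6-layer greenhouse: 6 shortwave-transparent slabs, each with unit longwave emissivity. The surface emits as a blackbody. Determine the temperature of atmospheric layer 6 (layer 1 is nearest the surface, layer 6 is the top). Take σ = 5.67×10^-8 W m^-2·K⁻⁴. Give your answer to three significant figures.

453 kelvin

OLR = S(1−α)/4 = 2382 W m^-2; the top layer radiates at T_e = 452.7 K.
In the N-layer model, layer k (counted from the surface) has T_k = (N+1−k)^(1/4)·T_e.
With k = 6: T_6 = (6+1−6)^¼·452.7 K = 452.7 K.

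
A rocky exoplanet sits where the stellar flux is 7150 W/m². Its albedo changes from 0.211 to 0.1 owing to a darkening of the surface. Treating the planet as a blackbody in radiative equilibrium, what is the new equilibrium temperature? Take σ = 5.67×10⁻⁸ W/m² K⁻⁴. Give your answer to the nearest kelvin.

With the new albedo, S(1−α₂)/4 = 1609 W/m², so T₂ = 410.4 K.

410 K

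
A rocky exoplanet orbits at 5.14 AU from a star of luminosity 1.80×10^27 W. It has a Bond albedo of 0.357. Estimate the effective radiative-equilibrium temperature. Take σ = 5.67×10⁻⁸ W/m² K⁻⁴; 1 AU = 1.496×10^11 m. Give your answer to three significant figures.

162 K

Orbital distance: d = 5.14 AU = 7.689×10^11 m.
S = L/(4πd²) = 242.3 W/m².
The planet absorbs (1−α)S over its disc πR² and re-emits over 4πR², so the mean absorbed flux is (1−0.357)·242.3/4 = 38.94 W/m².
Set σT⁴ = 38.94 → T = (38.94/σ)^(1/4) = 161.9 K.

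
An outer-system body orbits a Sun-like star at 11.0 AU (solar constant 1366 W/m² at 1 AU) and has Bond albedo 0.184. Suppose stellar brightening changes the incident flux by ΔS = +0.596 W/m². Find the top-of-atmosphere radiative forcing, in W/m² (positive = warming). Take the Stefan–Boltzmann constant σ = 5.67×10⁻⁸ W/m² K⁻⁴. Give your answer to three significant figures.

Irradiance scales as 1/d², so S = 1366 W/m² × (1/11.0)² = 11.29 W/m².
ΔF = Δ[S(1−α)]/4 = (1−0.184)·+0.596/4 = 0.1216 W/m².

0.122 W/m²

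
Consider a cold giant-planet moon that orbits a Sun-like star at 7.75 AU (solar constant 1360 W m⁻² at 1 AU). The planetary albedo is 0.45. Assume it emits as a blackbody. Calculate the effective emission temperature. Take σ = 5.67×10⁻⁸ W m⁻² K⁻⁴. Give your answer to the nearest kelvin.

86 kelvin

By the inverse-square law, S = 1360/7.75² = 22.64 W m⁻².
Absorbed flux (global mean): S(1−α)/4 = 22.64·0.55/4 = 3.113 W m⁻².
Set σT⁴ = 3.113 → T = (3.113/σ)^(1/4) = 86.08 K.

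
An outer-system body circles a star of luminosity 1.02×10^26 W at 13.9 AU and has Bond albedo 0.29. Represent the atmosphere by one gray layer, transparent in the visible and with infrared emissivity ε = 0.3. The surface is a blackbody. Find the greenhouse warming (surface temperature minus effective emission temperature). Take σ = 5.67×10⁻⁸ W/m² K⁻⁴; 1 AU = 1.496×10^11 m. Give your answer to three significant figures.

2.04 kelvin

Orbital distance: d = 13.9 AU = 2.079×10^12 m.
S = L/(4πd²) = 1.877 W/m².
At the top of the atmosphere, σT_e⁴ = S(1−α)/4 = 0.3332 W/m², giving T_e = 49.24 K.
For a single slab of emissivity ε, T_s⁴ = 2T_e⁴/(2−ε); thus T_s = 49.24·(1.176)^(1/4) = 51.28 K.
T_s − T_e = 51.28 − 49.24 = 2.042 K.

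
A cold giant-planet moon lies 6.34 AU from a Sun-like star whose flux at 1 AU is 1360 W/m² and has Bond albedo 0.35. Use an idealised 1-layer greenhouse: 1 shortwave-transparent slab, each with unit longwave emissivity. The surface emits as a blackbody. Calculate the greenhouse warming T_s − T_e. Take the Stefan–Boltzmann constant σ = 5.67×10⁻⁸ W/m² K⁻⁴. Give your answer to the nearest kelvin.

By the inverse-square law, S = 1360/6.34² = 33.83 W/m².
Top-of-atmosphere balance: σT_e⁴ = S(1−α)/4 = 5.498 W/m² → T_e = 99.23 K.
T_s = (N+1)^(1/4)·T_e = 118.0 K.
So the greenhouse effect raises the surface by 118.0 − 99.23 = 18.78 K.

19 K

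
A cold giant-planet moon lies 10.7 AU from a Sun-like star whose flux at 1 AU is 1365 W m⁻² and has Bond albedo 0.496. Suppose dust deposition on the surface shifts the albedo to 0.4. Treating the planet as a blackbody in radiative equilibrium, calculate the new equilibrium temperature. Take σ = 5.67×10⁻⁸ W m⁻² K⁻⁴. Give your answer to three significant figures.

74.9 K

Irradiance scales as 1/d², so S = 1365 W m⁻² × (1/10.7)² = 11.92 W m⁻².
T₂ = [S(1−α₂)/(4σ)]^(1/4) = [11.92·0.6/(4σ)]^(1/4) = 74.94 K.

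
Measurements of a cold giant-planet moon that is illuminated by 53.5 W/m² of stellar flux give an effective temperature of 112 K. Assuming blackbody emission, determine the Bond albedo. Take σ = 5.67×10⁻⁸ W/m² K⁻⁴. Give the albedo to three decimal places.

0.333

From σT⁴ = S(1−α)/4 we invert for α: 1−α = 4σT⁴/S.
σT⁴ = 8.922 W/m², so 4σT⁴ = 35.69 W/m².
Hence α = 1 − 35.69/53.50 = 0.3329.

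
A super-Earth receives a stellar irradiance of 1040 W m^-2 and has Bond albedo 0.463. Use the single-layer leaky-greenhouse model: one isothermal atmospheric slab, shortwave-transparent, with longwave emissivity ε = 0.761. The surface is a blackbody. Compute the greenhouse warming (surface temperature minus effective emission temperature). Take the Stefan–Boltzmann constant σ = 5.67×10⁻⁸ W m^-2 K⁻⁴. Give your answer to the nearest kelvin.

28 K

At the top of the atmosphere, σT_e⁴ = S(1−α)/4 = 139.6 W m^-2, giving T_e = 222.8 K.
Surface balance with a leaky layer gives σT_s⁴ = σT_e⁴·2/(2−ε), so T_s = T_e·[2/(2−0.761)]^(1/4) = 251.1 K.
The atmosphere warms the surface by 28.33 K.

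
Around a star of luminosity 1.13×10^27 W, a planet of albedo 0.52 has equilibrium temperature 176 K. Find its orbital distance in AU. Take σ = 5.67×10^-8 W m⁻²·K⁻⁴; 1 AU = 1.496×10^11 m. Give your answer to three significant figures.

2.98 AU

Energy balance gives S = 4σT⁴/(1−α) = 453.4 W m⁻².
From L = 4πd²S, d = √(1.13×10^27/(4π·453.4)) = 4.454×10^11 m = 2.977 AU.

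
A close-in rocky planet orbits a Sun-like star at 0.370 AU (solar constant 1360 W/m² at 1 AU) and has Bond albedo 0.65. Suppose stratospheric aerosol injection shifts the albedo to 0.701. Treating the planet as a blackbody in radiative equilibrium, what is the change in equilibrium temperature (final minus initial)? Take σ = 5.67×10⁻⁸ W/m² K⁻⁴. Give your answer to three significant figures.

-13.6 K

Flux at the orbit: S = 1360/(0.370)² = 9934 W/m².
Initial: T₁ = [S(1−0.65)/(4σ)]^(1/4) = 351.9 K.
After:  T₂ = [9934·0.299/(4σ)]^(1/4) = 338.3 K.
Change: 338.3 − 351.9 = -13.59 K.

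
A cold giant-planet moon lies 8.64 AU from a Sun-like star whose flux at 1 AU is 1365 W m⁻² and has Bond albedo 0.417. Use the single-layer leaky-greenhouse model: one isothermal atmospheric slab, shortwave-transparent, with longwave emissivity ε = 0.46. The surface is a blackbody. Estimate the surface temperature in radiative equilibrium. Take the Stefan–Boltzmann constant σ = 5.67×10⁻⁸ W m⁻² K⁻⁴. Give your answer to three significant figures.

88.4 K

Irradiance scales as 1/d², so S = 1365 W m⁻² × (1/8.64)² = 18.29 W m⁻².
The planet radiates to space at T_e = [S(1−α)/(4σ)]^(1/4) = 82.80 K.
The surface balance (absorbed SW + ε·downward IR = σT_s⁴) with T_a⁴ = T_s⁴/2 reduces to T_s = T_e·[2/(2−ε)]^¼ = 88.39 K.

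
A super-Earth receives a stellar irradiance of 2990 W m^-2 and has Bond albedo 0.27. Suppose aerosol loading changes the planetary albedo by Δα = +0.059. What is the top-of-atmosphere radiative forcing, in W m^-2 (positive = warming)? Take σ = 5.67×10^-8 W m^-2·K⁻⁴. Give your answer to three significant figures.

-44.1 W m^-2

The change in absorbed flux is Δ[S(1−α)/4] = −SΔα/4 = -44.10 W m^-2.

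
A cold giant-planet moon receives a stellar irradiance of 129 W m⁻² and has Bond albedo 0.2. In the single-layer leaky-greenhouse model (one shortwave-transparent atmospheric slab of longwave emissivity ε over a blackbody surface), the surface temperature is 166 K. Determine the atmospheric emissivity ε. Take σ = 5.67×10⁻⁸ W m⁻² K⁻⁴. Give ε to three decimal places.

0.802

First, T_e = [129.0·(1−0.2)/(4σ)]^(1/4) = 146.1 K.
Inverting T_s⁴ = 2T_e⁴/(2−ε): (T_e/T_s)⁴ = 0.5992, so ε = 2(1 − 0.5992) = 0.8015.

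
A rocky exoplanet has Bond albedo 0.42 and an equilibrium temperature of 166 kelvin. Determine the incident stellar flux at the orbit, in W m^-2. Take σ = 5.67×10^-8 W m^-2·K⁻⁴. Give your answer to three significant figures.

297 W m^-2

Invert the energy balance for S: S = 4σT⁴/(1−α).
The emitted flux is σT⁴ = 43.05 W m^-2.
So S = 4×43.05/(1−0.42) = 296.9 W m^-2.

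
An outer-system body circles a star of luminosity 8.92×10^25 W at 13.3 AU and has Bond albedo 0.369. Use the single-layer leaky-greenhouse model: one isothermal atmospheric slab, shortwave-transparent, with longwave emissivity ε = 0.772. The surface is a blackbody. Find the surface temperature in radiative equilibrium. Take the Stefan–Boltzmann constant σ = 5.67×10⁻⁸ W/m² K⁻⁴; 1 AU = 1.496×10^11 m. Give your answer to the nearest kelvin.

53 K

Orbital distance: d = 13.3 AU = 1.990×10^12 m.
Flux at the orbit: S = L/(4πd²) = 8.92×10^25/(4π·(1.99×10^12)²) = 1.793 W/m².
The planet radiates to space at T_e = [S(1−α)/(4σ)]^(1/4) = 47.26 K.
Surface balance with a leaky layer gives σT_s⁴ = σT_e⁴·2/(2−ε), so T_s = T_e·[2/(2−0.772)]^(1/4) = 53.39 K.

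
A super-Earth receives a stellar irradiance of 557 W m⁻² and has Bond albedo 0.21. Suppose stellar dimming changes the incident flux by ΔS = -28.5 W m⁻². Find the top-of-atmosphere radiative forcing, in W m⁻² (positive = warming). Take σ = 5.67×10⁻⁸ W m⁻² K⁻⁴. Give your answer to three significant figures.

-5.63 W m⁻²

Only a fraction (1−α) is absorbed and it's spread over 4πR², so ΔF = (1−α)ΔS/4 = -5.629 W m⁻².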